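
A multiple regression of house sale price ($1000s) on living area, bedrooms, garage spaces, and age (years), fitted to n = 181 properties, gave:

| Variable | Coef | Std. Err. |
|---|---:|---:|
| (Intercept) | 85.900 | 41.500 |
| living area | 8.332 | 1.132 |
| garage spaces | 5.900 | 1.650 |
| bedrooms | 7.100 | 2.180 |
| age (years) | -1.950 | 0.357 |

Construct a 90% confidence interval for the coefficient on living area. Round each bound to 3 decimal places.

Read off: b = 8.332, SE = 1.132 for living area.
df = n − k − 1 = 181 − 4 − 1 = 176.
t* = t_{0.05, 176} = 1.653557.
Margin = t* × SE = 1.653557 × 1.132 = 1.87183.
CI: 8.332 ± 1.87183 → (6.460, 10.204).

(6.460, 10.204)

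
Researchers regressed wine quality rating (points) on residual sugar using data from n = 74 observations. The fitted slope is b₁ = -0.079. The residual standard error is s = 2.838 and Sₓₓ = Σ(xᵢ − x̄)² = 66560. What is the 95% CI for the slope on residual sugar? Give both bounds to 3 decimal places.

(-0.101, -0.057)

SE(b₁) = s/√Sₓₓ = 2.838/√66560 = 0.0110003.
df = n − 2 = 72.
t* = t_{0.025, 72} = 1.993464.
Margin = t* × SE = 1.993464 × 0.0110003 = 0.02193.
CI: -0.079 ± 0.02193 → (-0.101, -0.057).
With 95% confidence, each one-unit increase in residual sugar is associated with a change of between -0.101 and -0.057 points in wine quality rating.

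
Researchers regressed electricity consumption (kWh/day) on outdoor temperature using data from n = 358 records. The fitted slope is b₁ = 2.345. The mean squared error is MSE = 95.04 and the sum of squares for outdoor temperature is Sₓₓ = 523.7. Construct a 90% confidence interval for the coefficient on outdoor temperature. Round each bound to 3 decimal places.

SE(b₁) = √(MSE/Sₓₓ) = √(95.04/523.7) = 0.426002.
df = n − 2 = 356.
t* = t_{0.05, 356} = 1.649145.
Margin = t* × SE = 1.649145 × 0.426002 = 0.70254.
CI: 2.345 ± 0.70254 → (1.642, 3.048).
With 90% confidence, each one-unit increase in outdoor temperature is associated with a change of between 1.642 and 3.048 kWh/day in electricity consumption.

(1.642, 3.048)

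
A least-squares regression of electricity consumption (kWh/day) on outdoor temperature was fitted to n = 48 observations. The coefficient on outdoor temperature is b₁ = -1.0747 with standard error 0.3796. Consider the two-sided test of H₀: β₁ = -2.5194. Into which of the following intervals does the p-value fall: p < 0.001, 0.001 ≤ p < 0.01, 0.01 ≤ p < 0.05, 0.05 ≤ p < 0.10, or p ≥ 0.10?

t = (-1.0747 − (-2.5194)) / 0.3796 = 3.806.
df = n − 2 = 48 − 2 = 46.
Two-sided p = 2·P(T_{46} > |t|) ≈ 0.0004.
So p < 0.001.

p < 0.001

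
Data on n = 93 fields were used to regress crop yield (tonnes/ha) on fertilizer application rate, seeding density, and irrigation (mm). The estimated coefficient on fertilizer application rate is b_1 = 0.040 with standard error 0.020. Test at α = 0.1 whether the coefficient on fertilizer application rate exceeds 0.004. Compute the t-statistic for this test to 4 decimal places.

t = 1.8000

H₀: β₁ = 0.004 vs H₁: β₁ > 0.004.
t = (b_1 − β₁⁰)/SE = (0.040 − 0.004) / 0.020 = 1.8000.
df = n − k − 1 = 93 − 3 − 1 = 89.
One-sided p ≈ 0.0376, which is < 0.1, so reject H₀.
There is evidence that the true slope on fertilizer application rate exceeds 0.004 tonnes/ha per unit, holding the other predictors fixed.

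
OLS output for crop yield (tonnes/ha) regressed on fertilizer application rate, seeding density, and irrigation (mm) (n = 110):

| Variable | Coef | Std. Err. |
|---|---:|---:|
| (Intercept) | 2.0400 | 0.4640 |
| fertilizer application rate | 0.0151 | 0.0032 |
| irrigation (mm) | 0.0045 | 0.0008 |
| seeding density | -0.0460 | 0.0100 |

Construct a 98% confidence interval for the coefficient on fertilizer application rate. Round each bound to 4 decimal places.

Read off: b = 0.0151, SE = 0.0032 for fertilizer application rate.
df = n − k − 1 = 110 − 3 − 1 = 106.
t* = t_{0.01, 106} = 2.362043.
Margin = t* × SE = 2.362043 × 0.0032 = 0.007559.
CI: 0.0151 ± 0.007559 → (0.0075, 0.0227).

(0.0075, 0.0227)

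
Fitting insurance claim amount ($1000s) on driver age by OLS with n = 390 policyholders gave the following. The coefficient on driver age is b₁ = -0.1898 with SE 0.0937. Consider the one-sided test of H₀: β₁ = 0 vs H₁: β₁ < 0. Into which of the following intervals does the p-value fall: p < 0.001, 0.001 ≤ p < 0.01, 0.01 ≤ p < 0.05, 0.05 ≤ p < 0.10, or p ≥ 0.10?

0.01 ≤ p < 0.05

t = -0.1898 / 0.0937 = -2.026.
df = n − 2 = 390 − 2 = 388.
One-sided p = P(T_{388} < t) ≈ 0.0217.
So 0.01 ≤ p < 0.05.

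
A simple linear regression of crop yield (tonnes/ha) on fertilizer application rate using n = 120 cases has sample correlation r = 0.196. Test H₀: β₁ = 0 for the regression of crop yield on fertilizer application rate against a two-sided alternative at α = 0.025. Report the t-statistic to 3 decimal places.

t = r·√(n − 2)/√(1 − r²) = 0.196·√118/√0.961584 = 2.171.
df = n − 2 = 118.
Two-sided p ≈ 0.0319, which is ≥ 0.025, so fail to reject H₀.
The data do not give significant evidence of a linear association between fertilizer application rate and crop yield.

t = 2.171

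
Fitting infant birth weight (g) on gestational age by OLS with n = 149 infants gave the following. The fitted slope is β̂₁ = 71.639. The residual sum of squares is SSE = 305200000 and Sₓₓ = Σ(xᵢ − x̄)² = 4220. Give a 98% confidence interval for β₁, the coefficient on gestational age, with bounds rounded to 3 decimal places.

(19.470, 123.808)

MSE = SSE/(n − 2) = 305200000/147 = 2.07619e+06.
SE(β̂₁) = √(MSE/Sₓₓ) = √(2.07619e+06/4220) = 22.1808.
df = n − 2 = 147.
t* = t_{0.01, 147} = 2.351983.
Margin = t* × SE = 2.351983 × 22.1808 = 52.16887.
CI: 71.639 ± 52.16887 → (19.470, 123.808).
With 98% confidence, each one-unit increase in gestational age is associated with a change of between 19.470 and 123.808 g in infant birth weight.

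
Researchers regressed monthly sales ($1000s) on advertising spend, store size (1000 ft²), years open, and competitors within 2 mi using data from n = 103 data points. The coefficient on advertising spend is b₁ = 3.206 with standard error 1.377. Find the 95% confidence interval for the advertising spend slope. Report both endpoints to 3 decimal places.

df = n − k − 1 = 103 − 4 − 1 = 98.
t* = t_{0.025, 98} = 1.984467.
Margin = t* × SE = 1.984467 × 1.377 = 2.73261.
CI: 3.206 ± 2.73261 → (0.473, 5.939).
With 95% confidence, each one-unit increase in advertising spend is associated with a change of between 0.473 and 5.939 $1000s in monthly sales, holding the other predictors fixed.

(0.473, 5.939)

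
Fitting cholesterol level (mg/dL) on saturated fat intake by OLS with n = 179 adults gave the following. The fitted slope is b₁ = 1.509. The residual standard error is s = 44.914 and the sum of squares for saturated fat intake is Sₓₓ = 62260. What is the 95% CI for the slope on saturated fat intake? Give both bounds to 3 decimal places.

SE(b₁) = s/√Sₓₓ = 44.914/√62260 = 0.180002.
df = n − 2 = 177.
t* = t_{0.025, 177} = 1.973457.
Margin = t* × SE = 1.973457 × 0.180002 = 0.35523.
CI: 1.509 ± 0.35523 → (1.154, 1.864).
With 95% confidence, each one-unit increase in saturated fat intake is associated with a change of between 1.154 and 1.864 mg/dL in cholesterol level.

(1.154, 1.864)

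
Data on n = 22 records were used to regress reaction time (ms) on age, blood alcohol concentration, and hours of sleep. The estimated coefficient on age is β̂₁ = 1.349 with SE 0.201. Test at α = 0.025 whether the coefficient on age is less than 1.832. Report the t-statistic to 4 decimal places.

H₀: β₁ = 1.832 vs H₁: β₁ < 1.832.
t = (β̂₁ − β₁⁰)/SE = (1.349 − 1.832) / 0.201 = -2.4030.
df = n − k − 1 = 22 − 3 − 1 = 18.
One-sided p ≈ 0.0136, which is < 0.025, so reject H₀.
There is evidence that the true slope on age is below 1.832 ms per unit, holding the other predictors fixed.

t = -2.4030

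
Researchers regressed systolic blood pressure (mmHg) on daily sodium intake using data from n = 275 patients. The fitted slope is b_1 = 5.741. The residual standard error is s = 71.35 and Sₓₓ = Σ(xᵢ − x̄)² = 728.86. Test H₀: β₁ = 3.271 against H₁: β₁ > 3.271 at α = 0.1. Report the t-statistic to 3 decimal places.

t = 0.935

SE(b_1) = s/√Sₓₓ = 71.35/√728.86 = 2.64285.
t = (5.741 − 3.271) / 2.64285 = 0.935.
df = n − 2 = 273.
One-sided p ≈ 0.1754, which is ≥ 0.1, so fail to reject H₀.
The data do not give significant evidence that the true slope on daily sodium intake exceeds 3.271 mmHg per unit.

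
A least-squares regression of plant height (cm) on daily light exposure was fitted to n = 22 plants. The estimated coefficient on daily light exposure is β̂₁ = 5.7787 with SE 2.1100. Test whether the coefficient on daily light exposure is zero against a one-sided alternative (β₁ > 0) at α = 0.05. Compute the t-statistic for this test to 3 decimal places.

t = 2.739

H₀: β₁ = 0 vs H₁: β₁ > 0.
t = (β̂₁ − β₁⁰)/SE = 5.7787 / 2.1100 = 2.739.
df = n − 2 = 22 − 2 = 20.
One-sided p ≈ 0.0063, which is < 0.05, so reject H₀.
There is evidence that the true slope on daily light exposure is positive.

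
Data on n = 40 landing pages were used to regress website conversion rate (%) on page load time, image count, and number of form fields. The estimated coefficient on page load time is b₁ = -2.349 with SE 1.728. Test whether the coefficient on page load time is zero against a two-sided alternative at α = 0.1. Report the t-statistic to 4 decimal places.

H₀: β₁ = 0 vs H₁: β₁ ≠ 0.
t = (b₁ − β₁⁰)/SE = -2.349 / 1.728 = -1.3594.
df = n − k − 1 = 40 − 3 − 1 = 36.
Two-sided p ≈ 0.1825, which is ≥ 0.1, so fail to reject H₀.
The data do not give significant evidence of an association between page load time and website conversion rate, after adjusting for the other predictors.

t = -1.3594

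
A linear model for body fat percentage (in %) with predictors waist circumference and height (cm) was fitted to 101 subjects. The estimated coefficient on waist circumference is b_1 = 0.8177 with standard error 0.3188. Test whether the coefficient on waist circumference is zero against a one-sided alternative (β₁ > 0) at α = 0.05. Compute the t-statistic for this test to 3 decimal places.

t = 2.565

H₀: β₁ = 0 vs H₁: β₁ > 0.
t = (b_1 − β₁⁰)/SE = 0.8177 / 0.3188 = 2.565.
df = n − k − 1 = 101 − 2 − 1 = 98.
One-sided p ≈ 0.0059, which is < 0.05, so reject H₀.
There is evidence that the true slope on waist circumference is positive, holding the other predictors fixed.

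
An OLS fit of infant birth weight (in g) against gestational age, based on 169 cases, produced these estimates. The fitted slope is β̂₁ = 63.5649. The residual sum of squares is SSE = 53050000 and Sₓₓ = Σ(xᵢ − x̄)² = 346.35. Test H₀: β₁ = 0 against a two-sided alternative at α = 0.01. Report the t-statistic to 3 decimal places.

MSE = SSE/(n − 2) = 53050000/167 = 317665.
SE(β̂₁) = √(MSE/Sₓₓ) = √(317665/346.35) = 30.285.
t = 63.5649 / 30.285 = 2.099.
df = n − 2 = 167.
Two-sided p ≈ 0.0373, which is ≥ 0.01, so fail to reject H₀.
The data do not give significant evidence of an association between gestational age and infant birth weight.

t = 2.099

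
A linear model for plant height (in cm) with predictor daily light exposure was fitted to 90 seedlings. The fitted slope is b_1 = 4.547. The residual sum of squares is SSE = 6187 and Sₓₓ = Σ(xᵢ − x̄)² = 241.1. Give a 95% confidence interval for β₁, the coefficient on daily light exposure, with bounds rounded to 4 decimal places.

MSE = SSE/(n − 2) = 6187/88 = 70.3068.
SE(b_1) = √(MSE/Sₓₓ) = √(70.3068/241.1) = 0.540008.
df = n − 2 = 88.
t* = t_{0.025, 88} = 1.98729.
Margin = t* × SE = 1.98729 × 0.540008 = 1.073152.
CI: 4.547 ± 1.073152 → (3.4738, 5.6202).
With 95% confidence, each one-unit increase in daily light exposure is associated with a change of between 3.4738 and 5.6202 cm in plant height.

(3.4738, 5.6202)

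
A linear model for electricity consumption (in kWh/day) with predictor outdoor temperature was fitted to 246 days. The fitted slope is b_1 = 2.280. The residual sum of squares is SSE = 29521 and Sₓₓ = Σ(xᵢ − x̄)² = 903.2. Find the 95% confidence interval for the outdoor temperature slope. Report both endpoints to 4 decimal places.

MSE = SSE/(n − 2) = 29521/244 = 120.988.
SE(b_1) = √(MSE/Sₓₓ) = √(120.988/903.2) = 0.365998.
df = n − 2 = 244.
t* = t_{0.025, 244} = 1.969734.
Margin = t* × SE = 1.969734 × 0.365998 = 0.720919.
CI: 2.280 ± 0.720919 → (1.5591, 3.0009).
With 95% confidence, each one-unit increase in outdoor temperature is associated with a change of between 1.5591 and 3.0009 kWh/day in electricity consumption.

(1.5591, 3.0009)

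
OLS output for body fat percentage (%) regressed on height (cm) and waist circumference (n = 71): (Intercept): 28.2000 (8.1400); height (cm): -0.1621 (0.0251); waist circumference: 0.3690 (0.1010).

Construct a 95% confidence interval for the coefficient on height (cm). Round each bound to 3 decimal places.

(-0.212, -0.112)

Read off: b = -0.1621, SE = 0.0251 for height (cm).
df = n − k − 1 = 71 − 2 − 1 = 68.
t* = t_{0.025, 68} = 1.995469.
Margin = t* × SE = 1.995469 × 0.0251 = 0.05009.
CI: -0.1621 ± 0.05009 → (-0.212, -0.112).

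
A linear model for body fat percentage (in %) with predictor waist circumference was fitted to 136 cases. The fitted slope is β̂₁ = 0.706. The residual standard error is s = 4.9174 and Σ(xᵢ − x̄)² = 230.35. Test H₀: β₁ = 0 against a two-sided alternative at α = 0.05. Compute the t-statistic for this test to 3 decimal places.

SE(β̂₁) = s/√Sₓₓ = 4.9174/√230.35 = 0.323997.
t = 0.706 / 0.323997 = 2.179.
df = n − 2 = 134.
Two-sided p ≈ 0.0311, which is < 0.05, so reject H₀.
There is evidence that waist circumference is associated with body fat percentage.

t = 2.179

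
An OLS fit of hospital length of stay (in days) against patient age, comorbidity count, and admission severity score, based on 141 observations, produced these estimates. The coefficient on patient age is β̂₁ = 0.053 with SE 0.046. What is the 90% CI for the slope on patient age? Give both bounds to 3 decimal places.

(-0.023, 0.129)

df = n − k − 1 = 141 − 3 − 1 = 137.
t* = t_{0.05, 137} = 1.656052.
Margin = t* × SE = 1.656052 × 0.046 = 0.07618.
CI: 0.053 ± 0.07618 → (-0.023, 0.129).
With 90% confidence, each one-unit increase in patient age is associated with a change of between -0.023 and 0.129 days in hospital length of stay, holding the other predictors fixed.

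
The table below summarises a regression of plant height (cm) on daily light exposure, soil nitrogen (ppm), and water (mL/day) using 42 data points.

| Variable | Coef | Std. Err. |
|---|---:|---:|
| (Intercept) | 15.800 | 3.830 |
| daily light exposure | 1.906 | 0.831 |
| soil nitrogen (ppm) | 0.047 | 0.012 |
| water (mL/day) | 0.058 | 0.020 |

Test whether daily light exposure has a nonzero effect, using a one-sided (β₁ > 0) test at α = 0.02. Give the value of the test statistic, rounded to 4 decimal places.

Read off: b = 1.906, SE = 0.831 for daily light exposure.
H₀: β₁ = 0 vs H₁: β₁ > 0.
t = 1.906 / 0.831 = 2.2936.
df = n − k − 1 = 42 − 3 − 1 = 38.
One-sided p ≈ 0.0137, which is < 0.02, so reject H₀.
There is evidence that the true slope on daily light exposure is positive, holding the other predictors fixed.

t = 2.2936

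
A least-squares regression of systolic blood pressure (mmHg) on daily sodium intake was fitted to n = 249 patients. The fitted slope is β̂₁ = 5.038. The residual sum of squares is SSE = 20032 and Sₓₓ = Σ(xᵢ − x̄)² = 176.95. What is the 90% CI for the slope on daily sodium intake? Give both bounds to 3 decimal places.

MSE = SSE/(n − 2) = 20032/247 = 81.1012.
SE(β̂₁) = √(MSE/Sₓₓ) = √(81.1012/176.95) = 0.677.
df = n − 2 = 247.
t* = t_{0.05, 247} = 1.651046.
Margin = t* × SE = 1.651046 × 0.677 = 1.11776.
CI: 5.038 ± 1.11776 → (3.920, 6.156).
With 90% confidence, each one-unit increase in daily sodium intake is associated with a change of between 3.920 and 6.156 mmHg in systolic blood pressure.

(3.920, 6.156)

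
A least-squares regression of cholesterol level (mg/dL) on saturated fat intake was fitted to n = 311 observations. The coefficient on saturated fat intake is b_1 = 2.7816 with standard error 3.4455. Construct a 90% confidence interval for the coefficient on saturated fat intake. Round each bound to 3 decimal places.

(-2.903, 8.466)

df = n − 2 = 311 − 2 = 309.
t* = t_{0.05, 309} = 1.6498.
Margin = t* × SE = 1.6498 × 3.4455 = 5.68439.
CI: 2.7816 ± 5.68439 → (-2.903, 8.466).
With 90% confidence, each one-unit increase in saturated fat intake is associated with a change of between -2.903 and 8.466 mg/dL in cholesterol level.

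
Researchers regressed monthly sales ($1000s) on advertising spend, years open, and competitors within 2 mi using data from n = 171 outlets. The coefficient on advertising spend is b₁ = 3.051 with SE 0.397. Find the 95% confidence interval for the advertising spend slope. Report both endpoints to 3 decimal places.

df = n − k − 1 = 171 − 3 − 1 = 167.
t* = t_{0.025, 167} = 1.974271.
Margin = t* × SE = 1.974271 × 0.397 = 0.78379.
CI: 3.051 ± 0.78379 → (2.267, 3.835).
With 95% confidence, each one-unit increase in advertising spend is associated with a change of between 2.267 and 3.835 $1000s in monthly sales, holding the other predictors fixed.

(2.267, 3.835)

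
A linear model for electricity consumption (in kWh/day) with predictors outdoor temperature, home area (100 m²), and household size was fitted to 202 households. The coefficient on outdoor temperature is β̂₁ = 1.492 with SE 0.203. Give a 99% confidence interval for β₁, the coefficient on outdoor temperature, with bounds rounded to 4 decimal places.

(0.9640, 2.0200)

df = n − k − 1 = 202 − 3 − 1 = 198.
t* = t_{0.005, 198} = 2.600887.
Margin = t* × SE = 2.600887 × 0.203 = 0.527980.
CI: 1.492 ± 0.527980 → (0.9640, 2.0200).
With 99% confidence, each one-unit increase in outdoor temperature is associated with a change of between 0.9640 and 2.0200 kWh/day in electricity consumption, holding the other predictors fixed.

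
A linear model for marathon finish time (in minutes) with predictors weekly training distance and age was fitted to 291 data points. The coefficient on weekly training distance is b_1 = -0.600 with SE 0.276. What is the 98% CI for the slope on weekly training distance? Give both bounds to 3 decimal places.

df = n − k − 1 = 291 − 2 − 1 = 288.
t* = t_{0.01, 288} = 2.339365.
Margin = t* × SE = 2.339365 × 0.276 = 0.64566.
CI: -0.600 ± 0.64566 → (-1.246, 0.046).
With 98% confidence, each one-unit increase in weekly training distance is associated with a change of between -1.246 and 0.046 minutes in marathon finish time, holding the other predictors fixed.

(-1.246, 0.046)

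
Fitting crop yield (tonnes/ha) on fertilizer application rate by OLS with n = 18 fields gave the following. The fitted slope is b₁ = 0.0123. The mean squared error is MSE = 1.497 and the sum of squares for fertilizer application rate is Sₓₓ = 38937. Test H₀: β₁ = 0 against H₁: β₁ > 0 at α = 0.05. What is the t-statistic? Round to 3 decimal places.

SE(b₁) = √(MSE/Sₓₓ) = √(1.497/38937) = 0.00620054.
t = 0.0123 / 0.00620054 = 1.984.
df = n − 2 = 16.
One-sided p ≈ 0.0324, which is < 0.05, so reject H₀.
There is evidence that the true slope on fertilizer application rate is positive.

t = 1.984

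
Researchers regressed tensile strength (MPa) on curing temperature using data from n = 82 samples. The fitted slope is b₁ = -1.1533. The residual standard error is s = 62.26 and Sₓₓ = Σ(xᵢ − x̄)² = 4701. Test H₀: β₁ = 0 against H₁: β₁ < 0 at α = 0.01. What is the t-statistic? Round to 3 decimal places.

SE(b₁) = s/√Sₓₓ = 62.26/√4701 = 0.908059.
t = -1.1533 / 0.908059 = -1.270.
df = n − 2 = 80.
One-sided p ≈ 0.1039, which is ≥ 0.01, so fail to reject H₀.
The data do not give significant evidence that the true slope on curing temperature is negative.

t = -1.270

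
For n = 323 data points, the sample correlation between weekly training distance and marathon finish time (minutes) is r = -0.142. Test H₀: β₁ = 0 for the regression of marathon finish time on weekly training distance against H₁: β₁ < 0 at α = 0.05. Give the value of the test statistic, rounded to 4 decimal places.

t = -2.5702

t = r·√(n − 2)/√(1 − r²) = -0.142·√321/√0.979836 = -2.5702.
df = n − 2 = 321.
One-sided p ≈ 0.0053, which is < 0.05, so reject H₀.
There is evidence of a linear association between weekly training distance and marathon finish time.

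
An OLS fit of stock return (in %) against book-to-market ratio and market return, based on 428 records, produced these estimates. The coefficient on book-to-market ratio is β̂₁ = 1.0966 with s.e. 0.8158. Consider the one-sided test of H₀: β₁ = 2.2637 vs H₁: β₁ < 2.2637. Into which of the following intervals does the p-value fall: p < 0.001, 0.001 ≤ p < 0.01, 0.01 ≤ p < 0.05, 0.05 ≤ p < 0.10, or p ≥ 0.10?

0.05 ≤ p < 0.10

t = (1.0966 − 2.2637) / 0.8158 = -1.431.
df = n − k − 1 = 428 − 2 − 1 = 425.
One-sided p = P(T_{425} < t) ≈ 0.0766.
So 0.05 ≤ p < 0.10.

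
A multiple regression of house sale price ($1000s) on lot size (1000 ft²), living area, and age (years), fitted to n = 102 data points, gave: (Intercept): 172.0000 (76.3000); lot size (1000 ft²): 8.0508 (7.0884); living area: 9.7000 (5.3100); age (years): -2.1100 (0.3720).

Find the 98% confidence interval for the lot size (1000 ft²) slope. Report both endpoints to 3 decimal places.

Read off: b = 8.0508, SE = 7.0884 for lot size (1000 ft²).
df = n − k − 1 = 102 − 3 − 1 = 98.
t* = t_{0.01, 98} = 2.365002.
Margin = t* × SE = 2.365002 × 7.0884 = 16.76408.
CI: 8.0508 ± 16.76408 → (-8.713, 24.815).

(-8.713, 24.815)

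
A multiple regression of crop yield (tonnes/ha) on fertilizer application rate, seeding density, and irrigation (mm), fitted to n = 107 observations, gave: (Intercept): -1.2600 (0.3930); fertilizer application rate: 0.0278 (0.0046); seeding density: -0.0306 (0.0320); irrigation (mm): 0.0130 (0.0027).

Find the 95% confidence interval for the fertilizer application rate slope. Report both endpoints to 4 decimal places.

Read off: b = 0.0278, SE = 0.0046 for fertilizer application rate.
df = n − k − 1 = 107 − 3 − 1 = 103.
t* = t_{0.025, 103} = 1.983264.
Margin = t* × SE = 1.983264 × 0.0046 = 0.009123.
CI: 0.0278 ± 0.009123 → (0.0187, 0.0369).

(0.0187, 0.0369)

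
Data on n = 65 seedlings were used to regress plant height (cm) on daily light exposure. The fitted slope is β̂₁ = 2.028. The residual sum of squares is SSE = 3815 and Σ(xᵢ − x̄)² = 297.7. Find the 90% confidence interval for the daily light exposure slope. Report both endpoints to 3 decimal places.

(1.275, 2.781)

MSE = SSE/(n − 2) = 3815/63 = 60.5556.
SE(β̂₁) = √(MSE/Sₓₓ) = √(60.5556/297.7) = 0.451011.
df = n − 2 = 63.
t* = t_{0.05, 63} = 1.669402.
Margin = t* × SE = 1.669402 × 0.451011 = 0.75292.
CI: 2.028 ± 0.75292 → (1.275, 2.781).
With 90% confidence, each one-unit increase in daily light exposure is associated with a change of between 1.275 and 2.781 cm in plant height.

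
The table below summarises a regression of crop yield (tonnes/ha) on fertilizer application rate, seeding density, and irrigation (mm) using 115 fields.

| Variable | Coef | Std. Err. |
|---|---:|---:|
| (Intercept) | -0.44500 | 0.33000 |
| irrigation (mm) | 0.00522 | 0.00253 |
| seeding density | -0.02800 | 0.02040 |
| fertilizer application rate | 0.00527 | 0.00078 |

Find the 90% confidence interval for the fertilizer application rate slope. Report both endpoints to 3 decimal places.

(0.004, 0.007)

Read off: b = 0.00527, SE = 0.00078 for fertilizer application rate.
df = n − k − 1 = 115 − 3 − 1 = 111.
t* = t_{0.05, 111} = 1.658697.
Margin = t* × SE = 1.658697 × 0.00078 = 0.00129.
CI: 0.00527 ± 0.00129 → (0.004, 0.007).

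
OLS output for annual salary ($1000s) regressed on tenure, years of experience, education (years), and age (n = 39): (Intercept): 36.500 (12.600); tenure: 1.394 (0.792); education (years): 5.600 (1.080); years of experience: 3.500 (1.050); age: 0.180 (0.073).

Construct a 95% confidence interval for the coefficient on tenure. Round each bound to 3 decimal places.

(-0.216, 3.004)

Read off: b = 1.394, SE = 0.792 for tenure.
df = n − k − 1 = 39 − 4 − 1 = 34.
t* = t_{0.025, 34} = 2.032245.
Margin = t* × SE = 2.032245 × 0.792 = 1.60954.
CI: 1.394 ± 1.60954 → (-0.216, 3.004).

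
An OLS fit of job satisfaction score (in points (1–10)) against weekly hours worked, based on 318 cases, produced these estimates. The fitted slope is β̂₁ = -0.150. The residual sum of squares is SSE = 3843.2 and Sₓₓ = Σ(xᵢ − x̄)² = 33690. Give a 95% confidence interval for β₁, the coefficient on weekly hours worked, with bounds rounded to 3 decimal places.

MSE = SSE/(n − 2) = 3843.2/316 = 12.162.
SE(β̂₁) = √(MSE/Sₓₓ) = √(12.162/33690) = 0.0189999.
df = n − 2 = 316.
t* = t_{0.025, 316} = 1.9675.
Margin = t* × SE = 1.9675 × 0.0189999 = 0.03738.
CI: -0.150 ± 0.03738 → (-0.187, -0.113).
With 95% confidence, each one-unit increase in weekly hours worked is associated with a change of between -0.187 and -0.113 points (1–10) in job satisfaction score.

(-0.187, -0.113)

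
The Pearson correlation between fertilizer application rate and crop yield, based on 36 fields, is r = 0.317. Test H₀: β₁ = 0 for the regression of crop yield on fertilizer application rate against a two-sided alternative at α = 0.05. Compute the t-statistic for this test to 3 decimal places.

t = 1.949

t = r·√(n − 2)/√(1 − r²) = 0.317·√34/√0.899511 = 1.949.
df = n − 2 = 34.
Two-sided p ≈ 0.0596, which is ≥ 0.05, so fail to reject H₀.
The data do not give significant evidence of a linear association between fertilizer application rate and crop yield.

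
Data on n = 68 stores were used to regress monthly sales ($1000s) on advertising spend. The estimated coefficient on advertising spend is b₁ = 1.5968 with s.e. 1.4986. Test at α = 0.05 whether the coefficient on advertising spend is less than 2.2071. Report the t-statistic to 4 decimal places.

t = -0.4072

H₀: β₁ = 2.2071 vs H₁: β₁ < 2.2071.
t = (b₁ − β₁⁰)/SE = (1.5968 − 2.2071) / 1.4986 = -0.4072.
df = n − 2 = 68 − 2 = 66.
One-sided p ≈ 0.3426, which is ≥ 0.05, so fail to reject H₀.
The data do not give significant evidence that the true slope on advertising spend is below 2.2071 $1000s per unit.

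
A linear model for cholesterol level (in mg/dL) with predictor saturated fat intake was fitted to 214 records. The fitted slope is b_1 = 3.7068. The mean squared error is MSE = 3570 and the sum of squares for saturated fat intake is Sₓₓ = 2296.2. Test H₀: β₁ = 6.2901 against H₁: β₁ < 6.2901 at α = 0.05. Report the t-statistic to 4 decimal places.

SE(b_1) = √(MSE/Sₓₓ) = √(3570/2296.2) = 1.24689.
t = (3.7068 − 6.2901) / 1.24689 = -2.0718.
df = n − 2 = 212.
One-sided p ≈ 0.0197, which is < 0.05, so reject H₀.
There is evidence that the true slope on saturated fat intake is below 6.2901 mg/dL per unit.

t = -2.0718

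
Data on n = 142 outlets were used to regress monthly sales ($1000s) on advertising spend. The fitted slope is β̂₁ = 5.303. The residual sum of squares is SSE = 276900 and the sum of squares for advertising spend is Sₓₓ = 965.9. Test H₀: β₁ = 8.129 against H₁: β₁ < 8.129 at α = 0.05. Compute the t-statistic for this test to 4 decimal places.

MSE = SSE/(n − 2) = 276900/140 = 1977.86.
SE(β̂₁) = √(MSE/Sₓₓ) = √(1977.86/965.9) = 1.43097.
t = (5.303 − 8.129) / 1.43097 = -1.9749.
df = n − 2 = 140.
One-sided p ≈ 0.0251, which is < 0.05, so reject H₀.
There is evidence that the true slope on advertising spend is below 8.129 $1000s per unit.

t = -1.9749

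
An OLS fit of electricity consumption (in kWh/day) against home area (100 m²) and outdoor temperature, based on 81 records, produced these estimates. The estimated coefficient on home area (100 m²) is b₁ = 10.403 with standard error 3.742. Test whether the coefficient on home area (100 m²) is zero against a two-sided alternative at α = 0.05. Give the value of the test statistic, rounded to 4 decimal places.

H₀: β₁ = 0 vs H₁: β₁ ≠ 0.
t = (b₁ − β₁⁰)/SE = 10.403 / 3.742 = 2.7801.
df = n − k − 1 = 81 − 2 − 1 = 78.
Two-sided p ≈ 0.0068, which is < 0.05, so reject H₀.
There is evidence that home area (100 m²) is associated with electricity consumption, holding the other predictors fixed.

t = 2.7801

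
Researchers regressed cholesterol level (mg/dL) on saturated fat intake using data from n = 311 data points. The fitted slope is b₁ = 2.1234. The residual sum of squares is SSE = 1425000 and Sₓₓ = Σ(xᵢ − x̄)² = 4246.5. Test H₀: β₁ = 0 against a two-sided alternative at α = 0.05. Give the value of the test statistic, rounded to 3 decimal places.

t = 2.038

MSE = SSE/(n − 2) = 1425000/309 = 4611.65.
SE(b₁) = √(MSE/Sₓₓ) = √(4611.65/4246.5) = 1.04211.
t = 2.1234 / 1.04211 = 2.038.
df = n − 2 = 309.
Two-sided p ≈ 0.0424, which is < 0.05, so reject H₀.
There is evidence that saturated fat intake is associated with cholesterol level.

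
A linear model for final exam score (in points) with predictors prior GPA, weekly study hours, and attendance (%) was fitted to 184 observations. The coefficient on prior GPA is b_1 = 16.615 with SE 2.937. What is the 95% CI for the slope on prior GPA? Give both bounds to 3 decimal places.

df = n − k − 1 = 184 − 3 − 1 = 180.
t* = t_{0.025, 180} = 1.973231.
Margin = t* × SE = 1.973231 × 2.937 = 5.79538.
CI: 16.615 ± 5.79538 → (10.820, 22.410).
With 95% confidence, each one-unit increase in prior GPA is associated with a change of between 10.820 and 22.410 points in final exam score, holding the other predictors fixed.

(10.820, 22.410)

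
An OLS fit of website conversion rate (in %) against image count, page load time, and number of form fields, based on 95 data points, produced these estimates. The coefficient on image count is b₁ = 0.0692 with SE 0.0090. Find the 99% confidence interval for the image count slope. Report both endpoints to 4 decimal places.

(0.0455, 0.0929)

df = n − k − 1 = 95 − 3 − 1 = 91.
t* = t_{0.005, 91} = 2.63094.
Margin = t* × SE = 2.63094 × 0.0090 = 0.023678.
CI: 0.0692 ± 0.023678 → (0.0455, 0.0929).
With 99% confidence, each one-unit increase in image count is associated with a change of between 0.0455 and 0.0929 % in website conversion rate, holding the other predictors fixed.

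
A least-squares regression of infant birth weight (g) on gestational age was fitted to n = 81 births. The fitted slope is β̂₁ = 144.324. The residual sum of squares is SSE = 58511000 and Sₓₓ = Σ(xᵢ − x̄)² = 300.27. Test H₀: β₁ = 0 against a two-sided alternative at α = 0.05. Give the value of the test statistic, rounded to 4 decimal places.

t = 2.9060

MSE = SSE/(n − 2) = 58511000/79 = 740646.
SE(β̂₁) = √(MSE/Sₓₓ) = √(740646/300.27) = 49.6649.
t = 144.324 / 49.6649 = 2.9060.
df = n − 2 = 79.
Two-sided p ≈ 0.0047, which is < 0.05, so reject H₀.
There is evidence that gestational age is associated with infant birth weight.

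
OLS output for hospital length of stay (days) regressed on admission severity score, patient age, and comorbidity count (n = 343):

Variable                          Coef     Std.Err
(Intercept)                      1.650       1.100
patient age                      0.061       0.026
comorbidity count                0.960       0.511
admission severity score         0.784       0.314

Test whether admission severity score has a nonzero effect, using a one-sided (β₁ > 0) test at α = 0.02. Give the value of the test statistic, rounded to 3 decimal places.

Read off: b = 0.784, SE = 0.314 for admission severity score.
H₀: β₁ = 0 vs H₁: β₁ > 0.
t = 0.784 / 0.314 = 2.497.
df = n − k − 1 = 343 − 3 − 1 = 339.
One-sided p ≈ 0.0065, which is < 0.02, so reject H₀.
There is evidence that the true slope on admission severity score is positive, holding the other predictors fixed.

t = 2.497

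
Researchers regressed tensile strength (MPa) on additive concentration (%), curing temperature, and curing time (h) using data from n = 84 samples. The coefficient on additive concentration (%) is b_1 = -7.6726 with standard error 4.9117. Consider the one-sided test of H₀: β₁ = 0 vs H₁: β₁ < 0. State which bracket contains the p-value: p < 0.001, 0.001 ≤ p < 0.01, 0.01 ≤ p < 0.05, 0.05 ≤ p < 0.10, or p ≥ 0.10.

t = -7.6726 / 4.9117 = -1.562.
df = n − k − 1 = 84 − 3 − 1 = 80.
One-sided p = P(T_{80} < t) ≈ 0.0611.
So 0.05 ≤ p < 0.10.

0.05 ≤ p < 0.10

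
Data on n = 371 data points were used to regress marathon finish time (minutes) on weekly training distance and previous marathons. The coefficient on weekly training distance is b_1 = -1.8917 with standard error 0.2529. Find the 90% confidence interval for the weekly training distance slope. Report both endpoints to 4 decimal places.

df = n − k − 1 = 371 − 2 − 1 = 368.
t* = t_{0.05, 368} = 1.649005.
Margin = t* × SE = 1.649005 × 0.2529 = 0.417033.
CI: -1.8917 ± 0.417033 → (-2.3087, -1.4747).
With 90% confidence, each one-unit increase in weekly training distance is associated with a change of between -2.3087 and -1.4747 minutes in marathon finish time, holding the other predictors fixed.

(-2.3087, -1.4747)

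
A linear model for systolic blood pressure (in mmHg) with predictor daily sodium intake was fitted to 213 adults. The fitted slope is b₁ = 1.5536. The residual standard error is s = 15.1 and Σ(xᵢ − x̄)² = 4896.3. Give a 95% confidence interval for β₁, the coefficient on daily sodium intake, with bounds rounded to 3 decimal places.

(1.128, 1.979)

SE(b₁) = s/√Sₓₓ = 15.1/√4896.3 = 0.215796.
df = n − 2 = 211.
t* = t_{0.025, 211} = 1.971271.
Margin = t* × SE = 1.971271 × 0.215796 = 0.42539.
CI: 1.5536 ± 0.42539 → (1.128, 1.979).
With 95% confidence, each one-unit increase in daily sodium intake is associated with a change of between 1.128 and 1.979 mmHg in systolic blood pressure.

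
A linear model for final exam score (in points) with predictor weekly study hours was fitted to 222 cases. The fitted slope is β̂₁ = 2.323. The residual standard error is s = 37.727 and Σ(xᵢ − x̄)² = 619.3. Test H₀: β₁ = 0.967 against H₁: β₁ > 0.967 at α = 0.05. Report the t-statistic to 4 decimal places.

t = 0.8945

SE(β̂₁) = s/√Sₓₓ = 37.727/√619.3 = 1.51601.
t = (2.323 − 0.967) / 1.51601 = 0.8945.
df = n − 2 = 220.
One-sided p ≈ 0.1860, which is ≥ 0.05, so fail to reject H₀.
The data do not give significant evidence that the true slope on weekly study hours exceeds 0.967 points per unit.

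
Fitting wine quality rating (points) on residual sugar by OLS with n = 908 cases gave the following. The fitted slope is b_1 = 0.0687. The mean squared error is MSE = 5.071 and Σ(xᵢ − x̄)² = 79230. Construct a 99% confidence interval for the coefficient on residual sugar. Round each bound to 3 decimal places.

(0.048, 0.089)

SE(b_1) = √(MSE/Sₓₓ) = √(5.071/79230) = 0.00800022.
df = n − 2 = 906.
t* = t_{0.005, 906} = 2.581267.
Margin = t* × SE = 2.581267 × 0.00800022 = 0.02065.
CI: 0.0687 ± 0.02065 → (0.048, 0.089).
With 99% confidence, each one-unit increase in residual sugar is associated with a change of between 0.048 and 0.089 points in wine quality rating.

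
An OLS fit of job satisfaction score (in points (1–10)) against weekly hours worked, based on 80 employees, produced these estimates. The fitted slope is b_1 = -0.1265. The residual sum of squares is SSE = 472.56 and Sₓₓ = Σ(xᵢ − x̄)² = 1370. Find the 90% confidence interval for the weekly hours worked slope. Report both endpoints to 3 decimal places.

MSE = SSE/(n − 2) = 472.56/78 = 6.05846.
SE(b_1) = √(MSE/Sₓₓ) = √(6.05846/1370) = 0.0664999.
df = n − 2 = 78.
t* = t_{0.05, 78} = 1.664625.
Margin = t* × SE = 1.664625 × 0.0664999 = 0.11070.
CI: -0.1265 ± 0.11070 → (-0.237, -0.016).
With 90% confidence, each one-unit increase in weekly hours worked is associated with a change of between -0.237 and -0.016 points (1–10) in job satisfaction score.

(-0.237, -0.016)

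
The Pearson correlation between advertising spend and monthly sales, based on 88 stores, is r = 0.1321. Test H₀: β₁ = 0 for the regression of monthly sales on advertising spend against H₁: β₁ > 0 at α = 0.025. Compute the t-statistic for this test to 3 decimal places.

t = 1.236

t = r·√(n − 2)/√(1 − r²) = 0.1321·√86/√0.98255 = 1.236.
df = n − 2 = 86.
One-sided p ≈ 0.1099, which is ≥ 0.025, so fail to reject H₀.
The data do not give significant evidence of a linear association between advertising spend and monthly sales.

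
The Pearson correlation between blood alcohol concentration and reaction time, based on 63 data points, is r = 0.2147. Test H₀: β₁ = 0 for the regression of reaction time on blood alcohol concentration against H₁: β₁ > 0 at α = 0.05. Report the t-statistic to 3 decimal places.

t = r·√(n − 2)/√(1 − r²) = 0.2147·√61/√0.953904 = 1.717.
df = n − 2 = 61.
One-sided p ≈ 0.0455, which is < 0.05, so reject H₀.
There is evidence of a linear association between blood alcohol concentration and reaction time.

t = 1.717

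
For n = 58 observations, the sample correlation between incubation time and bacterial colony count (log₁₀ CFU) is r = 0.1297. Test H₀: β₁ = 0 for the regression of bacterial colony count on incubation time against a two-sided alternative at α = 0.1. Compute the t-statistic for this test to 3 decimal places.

t = r·√(n − 2)/√(1 − r²) = 0.1297·√56/√0.983178 = 0.979.
df = n − 2 = 56.
Two-sided p ≈ 0.3319, which is ≥ 0.1, so fail to reject H₀.
The data do not give significant evidence of a linear association between incubation time and bacterial colony count.

t = 0.979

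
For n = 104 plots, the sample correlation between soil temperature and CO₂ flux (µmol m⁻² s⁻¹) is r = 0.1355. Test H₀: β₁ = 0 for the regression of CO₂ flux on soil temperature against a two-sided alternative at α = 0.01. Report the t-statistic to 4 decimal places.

t = 1.3812

t = r·√(n − 2)/√(1 − r²) = 0.1355·√102/√0.98164 = 1.3812.
df = n − 2 = 102.
Two-sided p ≈ 0.1702, which is ≥ 0.01, so fail to reject H₀.
The data do not give significant evidence of a linear association between soil temperature and CO₂ flux.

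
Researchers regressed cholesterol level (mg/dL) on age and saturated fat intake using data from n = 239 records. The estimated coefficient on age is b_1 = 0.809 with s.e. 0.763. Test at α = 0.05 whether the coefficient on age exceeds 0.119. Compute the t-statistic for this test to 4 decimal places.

t = 0.9043

H₀: β₁ = 0.119 vs H₁: β₁ > 0.119.
t = (b_1 − β₁⁰)/SE = (0.809 − 0.119) / 0.763 = 0.9043.
df = n − k − 1 = 239 − 2 − 1 = 236.
One-sided p ≈ 0.1834, which is ≥ 0.05, so fail to reject H₀.
The data do not give significant evidence that the true slope on age exceeds 0.119 mg/dL per unit, holding the other predictors fixed.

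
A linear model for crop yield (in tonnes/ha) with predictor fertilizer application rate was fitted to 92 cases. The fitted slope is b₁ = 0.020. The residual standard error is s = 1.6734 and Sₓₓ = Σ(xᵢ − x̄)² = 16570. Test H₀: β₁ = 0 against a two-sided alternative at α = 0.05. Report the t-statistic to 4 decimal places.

t = 1.5385

SE(b₁) = s/√Sₓₓ = 1.6734/√16570 = 0.0129999.
t = 0.020 / 0.0129999 = 1.5385.
df = n − 2 = 90.
Two-sided p ≈ 0.1274, which is ≥ 0.05, so fail to reject H₀.
The data do not give significant evidence of an association between fertilizer application rate and crop yield.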